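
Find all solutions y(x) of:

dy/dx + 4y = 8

Using integrating factor method:

General solution: y = 2 + Ce^(-4x)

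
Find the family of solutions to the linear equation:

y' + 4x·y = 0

Using integrating factor method:

General solution: y = Ce^(-2x^2)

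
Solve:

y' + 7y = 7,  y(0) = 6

General solution: y = 1 + Ce^(-7x)
Applying y(0) = 6: C = 6 - 1 = 5
Particular solution: y = 1 + 5e^(-7x)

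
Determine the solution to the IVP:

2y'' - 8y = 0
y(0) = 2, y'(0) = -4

General solution: y = C₁e^(2x) + C₂e^(-2x)
Applying ICs: C₁ = 0, C₂ = 2
Particular solution: y = 2e^(-2x)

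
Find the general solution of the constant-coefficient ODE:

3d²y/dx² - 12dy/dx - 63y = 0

Characteristic equation: 3r² - 12r - 63 = 0
Divide by 3: r² - 4r - 21 = 0
Roots: r = 7, -3 (distinct real)
General solution: y = C₁e^(7x) + C₂e^(-3x)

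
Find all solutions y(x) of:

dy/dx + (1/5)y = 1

Using integrating factor method:

General solution: y = 5 + Ce^(-x/5)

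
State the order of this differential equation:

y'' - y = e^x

The order is 2 (highest derivative is of order 2).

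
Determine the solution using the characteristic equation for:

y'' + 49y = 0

Characteristic equation: r² + 49 = 0
Roots: r = ±7i (complex conjugates)
General solution: y = C₁cos(7x) + C₂sin(7x)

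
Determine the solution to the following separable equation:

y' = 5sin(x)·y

Separating variables and integrating:
ln|y| = -5cos(x) + C

General solution: y = Ce^(-5cos(x))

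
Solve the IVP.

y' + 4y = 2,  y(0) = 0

General solution: y = 1/2 + Ce^(-4x)
Applying y(0) = 0: C = 0 - 1/2 = -1/2
Particular solution: y = 1/2 - (1/2)e^(-4x)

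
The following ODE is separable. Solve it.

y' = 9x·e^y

Separating variables and integrating:
-e^(-y) = 9x²/2 + C

General solution: y = -ln(C - 9x²/2)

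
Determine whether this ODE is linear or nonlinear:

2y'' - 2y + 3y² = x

Nonlinear (y² term)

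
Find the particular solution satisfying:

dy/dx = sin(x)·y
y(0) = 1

General solution: y = Ce^(-cos(x))
Applying IC y(0) = 1:
Particular solution: y = e^(1-cos(x))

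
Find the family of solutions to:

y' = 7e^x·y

Separating variables and integrating:
ln|y| = 7e^x + C

General solution: y = Ce^(7e^x)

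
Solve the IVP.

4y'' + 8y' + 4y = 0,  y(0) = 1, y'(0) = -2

General solution: y = (C₁ + C₂x)e^(-x)
Repeated root r = -1
Applying ICs: C₁ = 1, C₂ = -1
Particular solution: y = (1 - x)e^(-x)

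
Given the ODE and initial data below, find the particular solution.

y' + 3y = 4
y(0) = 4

General solution: y = 4/3 + Ce^(-3x)
Applying y(0) = 4: C = 4 - 4/3 = 8/3
Particular solution: y = 4/3 + (8/3)e^(-3x)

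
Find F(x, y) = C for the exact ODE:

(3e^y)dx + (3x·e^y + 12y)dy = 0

Verify exactness: ∂M/∂y = ∂N/∂x ✓
Find F(x,y) such that ∂F/∂x = M, ∂F/∂y = N
Solution: 3x·e^y + 6y² = C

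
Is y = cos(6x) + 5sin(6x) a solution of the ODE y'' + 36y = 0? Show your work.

Verification:
y'' = -36cos(6x) - 180sin(6x)
y'' + 36y = 0 ✓

Yes, it is a solution.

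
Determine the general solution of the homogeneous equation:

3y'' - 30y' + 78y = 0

Characteristic equation: 3r² - 30r + 78 = 0
Divide by 3: r² - 10r + 26 = 0
Roots: r = 5 ± i (complex conjugates)
General solution: y = e^(5x)(C₁cos(x) + C₂sin(x))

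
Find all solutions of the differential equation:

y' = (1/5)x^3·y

Separating variables and integrating:
ln|y| = x^4/20 + C

General solution: y = Ce^(x^4/20)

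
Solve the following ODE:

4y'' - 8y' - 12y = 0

Characteristic equation: 4r² - 8r - 12 = 0
Divide by 4: r² - 2r - 3 = 0
Roots: r = 3, -1 (distinct real)
General solution: y = C₁e^(3x) + C₂e^(-x)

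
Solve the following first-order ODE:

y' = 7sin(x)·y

Separating variables and integrating:
ln|y| = -7cos(x) + C

General solution: y = Ce^(-7cos(x))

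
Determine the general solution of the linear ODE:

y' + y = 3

Using integrating factor method:

General solution: y = 3 + Ce^(-x)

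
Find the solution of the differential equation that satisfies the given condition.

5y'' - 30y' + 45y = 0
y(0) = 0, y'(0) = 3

General solution: y = (C₁ + C₂x)e^(3x)
Repeated root r = 3
Applying ICs: C₁ = 0, C₂ = 3
Particular solution: y = 3xe^(3x)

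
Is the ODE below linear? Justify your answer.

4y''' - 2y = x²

Yes. Linear (y and its derivatives appear to the first power only, no products of y terms)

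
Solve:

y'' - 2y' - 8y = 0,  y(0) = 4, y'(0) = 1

General solution: y = C₁e^(4x) + C₂e^(-2x)
Applying ICs: C₁ = 3/2, C₂ = 5/2
Particular solution: y = (3/2)e^(4x) + (5/2)e^(-2x)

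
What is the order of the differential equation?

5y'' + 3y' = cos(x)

The order is 2 (highest derivative is of order 2).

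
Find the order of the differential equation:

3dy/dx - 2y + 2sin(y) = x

The order is 1 (highest derivative is of order 1).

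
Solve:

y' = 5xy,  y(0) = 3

General solution: y = Ce^(5x²/2)
Applying IC y(0) = 3:
Particular solution: y = 3e^(5x²/2)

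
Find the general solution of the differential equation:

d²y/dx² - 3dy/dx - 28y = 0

Characteristic equation: r² - 3r - 28 = 0
Roots: r = 7, -4 (distinct real)
General solution: y = C₁e^(7x) + C₂e^(-4x)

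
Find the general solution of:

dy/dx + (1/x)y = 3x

Using integrating factor method:

General solution: y = x^2 + C/x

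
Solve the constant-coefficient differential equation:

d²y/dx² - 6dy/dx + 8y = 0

Characteristic equation: r² - 6r + 8 = 0
Roots: r = 2, 4 (distinct real)
General solution: y = C₁e^(2x) + C₂e^(4x)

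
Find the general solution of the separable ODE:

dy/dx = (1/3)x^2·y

Separating variables and integrating:
ln|y| = x^3/9 + C

General solution: y = Ce^(x^3/9)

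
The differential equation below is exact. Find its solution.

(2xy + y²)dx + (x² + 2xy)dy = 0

Verify exactness: ∂M/∂y = ∂N/∂x ✓
Find F(x,y) such that ∂F/∂x = M, ∂F/∂y = N
Solution: x²y + xy² = C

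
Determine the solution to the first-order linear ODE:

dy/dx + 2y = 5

Using integrating factor method:

General solution: y = 5/2 + Ce^(-2x)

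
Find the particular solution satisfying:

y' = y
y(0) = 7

General solution: y = Ce^x
Applying IC y(0) = 7:
Particular solution: y = 7e^x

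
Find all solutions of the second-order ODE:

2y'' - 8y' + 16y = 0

Characteristic equation: 2r² - 8r + 16 = 0
Divide by 2: r² - 4r + 8 = 0
Roots: r = 2 ± 2i (complex conjugates)
General solution: y = e^(2x)(C₁cos(2x) + C₂sin(2x))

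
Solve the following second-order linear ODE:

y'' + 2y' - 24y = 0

Characteristic equation: r² + 2r - 24 = 0
Roots: r = 4, -6 (distinct real)
General solution: y = C₁e^(4x) + C₂e^(-6x)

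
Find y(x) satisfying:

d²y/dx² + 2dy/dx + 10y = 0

Characteristic equation: r² + 2r + 10 = 0
Roots: r = -1 ± 3i (complex conjugates)
General solution: y = e^(-x)(C₁cos(3x) + C₂sin(3x))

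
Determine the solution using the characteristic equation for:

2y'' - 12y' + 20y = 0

Characteristic equation: 2r² - 12r + 20 = 0
Divide by 2: r² - 6r + 10 = 0
Roots: r = 3 ± i (complex conjugates)
General solution: y = e^(3x)(C₁cos(x) + C₂sin(x))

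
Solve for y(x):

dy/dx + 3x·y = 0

Using integrating factor method:

General solution: y = Ce^(-3x^2/2)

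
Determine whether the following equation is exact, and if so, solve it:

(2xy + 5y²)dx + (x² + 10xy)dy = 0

Verify exactness: ∂M/∂y = ∂N/∂x ✓
Find F(x,y) such that ∂F/∂x = M, ∂F/∂y = N
Solution: x²y + 5xy² = C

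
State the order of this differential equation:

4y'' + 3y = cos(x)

The order is 2 (highest derivative is of order 2).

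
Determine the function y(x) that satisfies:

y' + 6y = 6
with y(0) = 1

General solution: y = 1 + Ce^(-6x)
Applying y(0) = 1: C = 1 - 1 = 0
Particular solution: y = 1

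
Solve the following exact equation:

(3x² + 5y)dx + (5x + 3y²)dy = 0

Verify exactness: ∂M/∂y = ∂N/∂x ✓
Find F(x,y) such that ∂F/∂x = M, ∂F/∂y = N
Solution: x³ + 5xy + y³ = C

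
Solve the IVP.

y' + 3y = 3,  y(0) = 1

General solution: y = 1 + Ce^(-3x)
Applying y(0) = 1: C = 1 - 1 = 0
Particular solution: y = 1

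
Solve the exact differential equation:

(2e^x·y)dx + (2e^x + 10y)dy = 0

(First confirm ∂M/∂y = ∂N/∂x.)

Verify exactness: ∂M/∂y = ∂N/∂x ✓
Find F(x,y) such that ∂F/∂x = M, ∂F/∂y = N
Solution: 2e^x·y + 5y² = C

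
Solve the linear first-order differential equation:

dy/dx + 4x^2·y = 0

Using integrating factor method:

General solution: y = Ce^(-4x^3/3)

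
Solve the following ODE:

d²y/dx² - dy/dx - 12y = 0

Characteristic equation: r² - r - 12 = 0
Roots: r = 4, -3 (distinct real)
General solution: y = C₁e^(4x) + C₂e^(-3x)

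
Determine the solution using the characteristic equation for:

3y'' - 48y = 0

Characteristic equation: 3r² - 48 = 0
Divide by 3: r² - 16 = 0
Roots: r = 4, -4 (distinct real)
General solution: y = C₁e^(4x) + C₂e^(-4x)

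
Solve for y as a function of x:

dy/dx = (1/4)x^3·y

Separating variables and integrating:
ln|y| = x^4/16 + C

General solution: y = Ce^(x^4/16)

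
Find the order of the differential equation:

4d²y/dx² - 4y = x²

The order is 2 (highest derivative is of order 2).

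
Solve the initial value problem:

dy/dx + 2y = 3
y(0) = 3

General solution: y = 3/2 + Ce^(-2x)
Applying y(0) = 3: C = 3 - 3/2 = 3/2
Particular solution: y = 3/2 + (3/2)e^(-2x)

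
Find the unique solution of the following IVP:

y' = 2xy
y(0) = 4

General solution: y = Ce^(x²)
Applying IC y(0) = 4:
Particular solution: y = 4e^(x²)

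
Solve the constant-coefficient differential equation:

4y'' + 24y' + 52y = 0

Characteristic equation: 4r² + 24r + 52 = 0
Divide by 4: r² + 6r + 13 = 0
Roots: r = -3 ± 2i (complex conjugates)
General solution: y = e^(-3x)(C₁cos(2x) + C₂sin(2x))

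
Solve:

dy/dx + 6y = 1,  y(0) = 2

General solution: y = 1/6 + Ce^(-6x)
Applying y(0) = 2: C = 2 - 1/6 = 11/6
Particular solution: y = 1/6 + (11/6)e^(-6x)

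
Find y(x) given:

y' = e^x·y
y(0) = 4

General solution: y = Ce^(e^x)
Applying IC y(0) = 4:
Particular solution: y = 4e^(e^x - 1)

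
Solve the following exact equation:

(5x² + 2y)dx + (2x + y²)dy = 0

Verify exactness: ∂M/∂y = ∂N/∂x ✓
Find F(x,y) such that ∂F/∂x = M, ∂F/∂y = N
Solution: 5x³/3 + 2xy + y³/3 = C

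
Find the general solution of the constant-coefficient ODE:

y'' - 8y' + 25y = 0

Characteristic equation: r² - 8r + 25 = 0
Roots: r = 4 ± 3i (complex conjugates)
General solution: y = e^(4x)(C₁cos(3x) + C₂sin(3x))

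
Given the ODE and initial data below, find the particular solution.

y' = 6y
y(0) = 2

General solution: y = Ce^(6x)
Applying IC y(0) = 2:
Particular solution: y = 2e^(6x)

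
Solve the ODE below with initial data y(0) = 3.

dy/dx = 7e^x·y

General solution: y = Ce^(7e^x)
Applying IC y(0) = 3:
Particular solution: y = 3e^(7(e^x - 1))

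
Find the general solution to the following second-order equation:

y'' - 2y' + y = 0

Characteristic equation: r² - 2r + 1 = 0
Factored: (r - 1)² = 0
Repeated root: r = 1
General solution: y = (C₁ + C₂x)e^x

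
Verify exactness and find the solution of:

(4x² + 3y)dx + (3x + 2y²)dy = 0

Verify exactness: ∂M/∂y = ∂N/∂x ✓
Find F(x,y) such that ∂F/∂x = M, ∂F/∂y = N
Solution: 4x³/3 + 3xy + 2y³/3 = C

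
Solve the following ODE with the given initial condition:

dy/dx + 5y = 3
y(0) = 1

General solution: y = 3/5 + Ce^(-5x)
Applying y(0) = 1: C = 1 - 3/5 = 2/5
Particular solution: y = 3/5 + (2/5)e^(-5x)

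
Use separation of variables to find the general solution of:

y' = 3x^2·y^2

Separating variables and integrating:
-1/y = x^3 + C

General solution: y^-1 = -x^3 + C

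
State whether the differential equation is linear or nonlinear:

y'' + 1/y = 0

Nonlinear (1/y term)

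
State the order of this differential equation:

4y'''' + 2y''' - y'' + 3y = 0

The order is 4 (highest derivative is of order 4).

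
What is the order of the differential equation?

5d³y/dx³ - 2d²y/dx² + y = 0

The order is 3 (highest derivative is of order 3).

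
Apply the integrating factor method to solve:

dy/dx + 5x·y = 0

Using integrating factor method:

General solution: y = Ce^(-5x^2/2)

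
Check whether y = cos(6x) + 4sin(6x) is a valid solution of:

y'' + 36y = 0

Verification:
y'' = -36cos(6x) - 144sin(6x)
y'' + 36y = 0 ✓

Yes, it is a solution.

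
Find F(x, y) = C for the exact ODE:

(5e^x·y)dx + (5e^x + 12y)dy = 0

Verify exactness: ∂M/∂y = ∂N/∂x ✓
Find F(x,y) such that ∂F/∂x = M, ∂F/∂y = N
Solution: 5e^x·y + 6y² = C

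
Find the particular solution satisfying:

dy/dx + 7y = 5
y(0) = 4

General solution: y = 5/7 + Ce^(-7x)
Applying y(0) = 4: C = 4 - 5/7 = 23/7
Particular solution: y = 5/7 + (23/7)e^(-7x)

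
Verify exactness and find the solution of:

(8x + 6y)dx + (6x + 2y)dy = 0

Verify exactness: ∂M/∂y = ∂N/∂x ✓
Find F(x,y) such that ∂F/∂x = M, ∂F/∂y = N
Solution: 4x² + 6xy + y² = C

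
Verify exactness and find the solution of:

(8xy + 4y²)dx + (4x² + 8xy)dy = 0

Verify exactness: ∂M/∂y = ∂N/∂x ✓
Find F(x,y) such that ∂F/∂x = M, ∂F/∂y = N
Solution: 4x²y + 4xy² = C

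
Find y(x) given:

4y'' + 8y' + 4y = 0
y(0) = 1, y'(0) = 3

General solution: y = (C₁ + C₂x)e^(-x)
Repeated root r = -1
Applying ICs: C₁ = 1, C₂ = 4
Particular solution: y = (1 + 4x)e^(-x)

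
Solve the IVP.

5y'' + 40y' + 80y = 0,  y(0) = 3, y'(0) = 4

General solution: y = (C₁ + C₂x)e^(-4x)
Repeated root r = -4
Applying ICs: C₁ = 3, C₂ = 16
Particular solution: y = (3 + 16x)e^(-4x)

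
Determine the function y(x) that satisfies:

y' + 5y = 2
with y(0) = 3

General solution: y = 2/5 + Ce^(-5x)
Applying y(0) = 3: C = 3 - 2/5 = 13/5
Particular solution: y = 2/5 + (13/5)e^(-5x)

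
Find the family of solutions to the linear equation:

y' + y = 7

Using integrating factor method:

General solution: y = 7 + Ce^(-x)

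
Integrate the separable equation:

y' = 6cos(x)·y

Separating variables and integrating:
ln|y| = 6sin(x) + C

General solution: y = Ce^(6sin(x))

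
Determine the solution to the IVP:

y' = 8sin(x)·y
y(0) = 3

General solution: y = Ce^(-8cos(x))
Applying IC y(0) = 3:
Particular solution: y = 3e^(8(1-cos(x)))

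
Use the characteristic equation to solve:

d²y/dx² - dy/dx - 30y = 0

Characteristic equation: r² - r - 30 = 0
Roots: r = 6, -5 (distinct real)
General solution: y = C₁e^(6x) + C₂e^(-5x)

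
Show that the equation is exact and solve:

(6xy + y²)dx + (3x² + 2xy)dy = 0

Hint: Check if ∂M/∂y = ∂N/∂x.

Verify exactness: ∂M/∂y = ∂N/∂x ✓
Find F(x,y) such that ∂F/∂x = M, ∂F/∂y = N
Solution: 3x²y + xy² = C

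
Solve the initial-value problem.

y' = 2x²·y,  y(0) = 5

General solution: y = Ce^(2x³/3)
Applying IC y(0) = 5:
Particular solution: y = 5e^(2x³/3)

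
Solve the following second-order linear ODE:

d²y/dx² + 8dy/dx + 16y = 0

Characteristic equation: r² + 8r + 16 = 0
Factored: (r + 4)² = 0
Repeated root: r = -4
General solution: y = (C₁ + C₂x)e^(-4x)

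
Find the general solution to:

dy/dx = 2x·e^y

Separating variables and integrating:
-e^(-y) = x² + C

General solution: y = -ln(C - x²)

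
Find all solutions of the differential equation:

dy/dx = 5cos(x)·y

Separating variables and integrating:
ln|y| = 5sin(x) + C

General solution: y = Ce^(5sin(x))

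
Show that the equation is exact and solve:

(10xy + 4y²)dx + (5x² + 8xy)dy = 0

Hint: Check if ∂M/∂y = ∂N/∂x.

Verify exactness: ∂M/∂y = ∂N/∂x ✓
Find F(x,y) such that ∂F/∂x = M, ∂F/∂y = N
Solution: 5x²y + 4xy² = C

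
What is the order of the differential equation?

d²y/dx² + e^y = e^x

The order is 2 (highest derivative is of order 2).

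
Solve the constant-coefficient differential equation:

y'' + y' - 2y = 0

Characteristic equation: r² + r - 2 = 0
Roots: r = 1, -2 (distinct real)
General solution: y = C₁e^x + C₂e^(-2x)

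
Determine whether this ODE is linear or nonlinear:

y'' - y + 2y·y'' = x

Nonlinear (y·y'' term)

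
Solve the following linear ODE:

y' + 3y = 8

Using integrating factor method:

General solution: y = 8/3 + Ce^(-3x)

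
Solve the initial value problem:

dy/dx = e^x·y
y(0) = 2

General solution: y = Ce^(e^x)
Applying IC y(0) = 2:
Particular solution: y = 2e^(e^x - 1)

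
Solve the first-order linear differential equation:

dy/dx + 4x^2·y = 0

Using integrating factor method:

General solution: y = Ce^(-4x^3/3)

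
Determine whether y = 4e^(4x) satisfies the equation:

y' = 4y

Verification:
y = 4e^(4x)
y' = 16e^(4x)
4y = 16e^(4x)
y' = 4y ✓

Yes, it is a solution.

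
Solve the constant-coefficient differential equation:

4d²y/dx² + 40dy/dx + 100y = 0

Characteristic equation: 4r² + 40r + 100 = 0
Divide by 4: r² + 10r + 25 = 0
Factored: (r + 5)² = 0
Repeated root: r = -5
General solution: y = (C₁ + C₂x)e^(-5x)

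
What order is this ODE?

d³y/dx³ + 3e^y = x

The order is 3 (highest derivative is of order 3).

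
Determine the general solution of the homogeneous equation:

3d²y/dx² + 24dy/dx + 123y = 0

Characteristic equation: 3r² + 24r + 123 = 0
Divide by 3: r² + 8r + 41 = 0
Roots: r = -4 ± 5i (complex conjugates)
General solution: y = e^(-4x)(C₁cos(5x) + C₂sin(5x))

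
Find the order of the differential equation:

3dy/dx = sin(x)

The order is 1 (highest derivative is of order 1).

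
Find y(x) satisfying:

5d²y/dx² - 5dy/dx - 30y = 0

Characteristic equation: 5r² - 5r - 30 = 0
Divide by 5: r² - r - 6 = 0
Roots: r = 3, -2 (distinct real)
General solution: y = C₁e^(3x) + C₂e^(-2x)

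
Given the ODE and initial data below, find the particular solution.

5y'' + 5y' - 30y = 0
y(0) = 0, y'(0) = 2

General solution: y = C₁e^(2x) + C₂e^(-3x)
Applying ICs: C₁ = 2/5, C₂ = -2/5
Particular solution: y = (2/5)e^(2x) - (2/5)e^(-3x)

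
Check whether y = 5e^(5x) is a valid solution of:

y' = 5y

Verification:
y = 5e^(5x)
y' = 25e^(5x)
5y = 25e^(5x)
y' = 5y ✓

Yes, it is a solution.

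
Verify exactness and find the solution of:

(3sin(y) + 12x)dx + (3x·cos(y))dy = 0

Verify exactness: ∂M/∂y = ∂N/∂x ✓
Find F(x,y) such that ∂F/∂x = M, ∂F/∂y = N
Solution: 3x·sin(y) + 6x² = C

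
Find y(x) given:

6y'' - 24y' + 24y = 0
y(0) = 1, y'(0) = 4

General solution: y = (C₁ + C₂x)e^(2x)
Repeated root r = 2
Applying ICs: C₁ = 1, C₂ = 2
Particular solution: y = (1 + 2x)e^(2x)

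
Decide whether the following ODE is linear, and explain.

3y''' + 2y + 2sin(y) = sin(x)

Nonlinear (sin(y) is nonlinear in y)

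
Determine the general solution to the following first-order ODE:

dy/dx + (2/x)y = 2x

Using integrating factor method:

General solution: y = (1/2)x^2 + Cx^(-2)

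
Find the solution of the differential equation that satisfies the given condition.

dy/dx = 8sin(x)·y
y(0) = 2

General solution: y = Ce^(-8cos(x))
Applying IC y(0) = 2:
Particular solution: y = 2e^(8(1-cos(x)))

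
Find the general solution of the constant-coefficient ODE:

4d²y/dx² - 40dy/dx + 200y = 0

Characteristic equation: 4r² - 40r + 200 = 0
Divide by 4: r² - 10r + 50 = 0
Roots: r = 5 ± 5i (complex conjugates)
General solution: y = e^(5x)(C₁cos(5x) + C₂sin(5x))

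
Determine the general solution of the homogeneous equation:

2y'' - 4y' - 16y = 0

Characteristic equation: 2r² - 4r - 16 = 0
Divide by 2: r² - 2r - 8 = 0
Roots: r = 4, -2 (distinct real)
General solution: y = C₁e^(4x) + C₂e^(-2x)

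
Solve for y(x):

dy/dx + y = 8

Using integrating factor method:

General solution: y = 8 + Ce^(-x)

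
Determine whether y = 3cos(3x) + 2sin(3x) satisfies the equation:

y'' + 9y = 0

Verification:
y'' = -27cos(3x) - 18sin(3x)
y'' + 9y = 0 ✓

Yes, it is a solution.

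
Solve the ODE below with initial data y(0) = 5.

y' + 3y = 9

General solution: y = 3 + Ce^(-3x)
Applying y(0) = 5: C = 5 - 3 = 2
Particular solution: y = 3 + 2e^(-3x)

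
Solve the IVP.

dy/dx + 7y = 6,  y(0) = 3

General solution: y = 6/7 + Ce^(-7x)
Applying y(0) = 3: C = 3 - 6/7 = 15/7
Particular solution: y = 6/7 + (15/7)e^(-7x)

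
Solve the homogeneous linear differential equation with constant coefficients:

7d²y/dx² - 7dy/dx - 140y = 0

Characteristic equation: 7r² - 7r - 140 = 0
Divide by 7: r² - r - 20 = 0
Roots: r = 5, -4 (distinct real)
General solution: y = C₁e^(5x) + C₂e^(-4x)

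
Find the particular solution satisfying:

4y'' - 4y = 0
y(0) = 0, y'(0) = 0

General solution: y = C₁e^x + C₂e^(-x)
Applying ICs: C₁ = 0, C₂ = 0
Particular solution: y = 0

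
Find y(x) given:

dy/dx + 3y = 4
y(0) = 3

General solution: y = 4/3 + Ce^(-3x)
Applying y(0) = 3: C = 3 - 4/3 = 5/3
Particular solution: y = 4/3 + (5/3)e^(-3x)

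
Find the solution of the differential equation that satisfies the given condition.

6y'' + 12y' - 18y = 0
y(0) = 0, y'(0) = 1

General solution: y = C₁e^x + C₂e^(-3x)
Applying ICs: C₁ = 1/4, C₂ = -1/4
Particular solution: y = (1/4)e^x - (1/4)e^(-3x)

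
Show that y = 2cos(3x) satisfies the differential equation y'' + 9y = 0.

Verification:
y'' = -18cos(3x)
y'' + 9y = 0 ✓

Yes, it is a solution.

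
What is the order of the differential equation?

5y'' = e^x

The order is 2 (highest derivative is of order 2).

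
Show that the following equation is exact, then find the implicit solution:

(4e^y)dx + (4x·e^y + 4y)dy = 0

Verify exactness: ∂M/∂y = ∂N/∂x ✓
Find F(x,y) such that ∂F/∂x = M, ∂F/∂y = N
Solution: 4x·e^y + 2y² = C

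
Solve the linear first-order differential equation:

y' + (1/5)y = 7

Using integrating factor method:

General solution: y = 35 + Ce^(-x/5)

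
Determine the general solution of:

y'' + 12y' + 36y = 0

Characteristic equation: r² + 12r + 36 = 0
Factored: (r + 6)² = 0
Repeated root: r = -6
General solution: y = (C₁ + C₂x)e^(-6x)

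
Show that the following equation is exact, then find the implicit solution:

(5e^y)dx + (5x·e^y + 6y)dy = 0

Verify exactness: ∂M/∂y = ∂N/∂x ✓
Find F(x,y) such that ∂F/∂x = M, ∂F/∂y = N
Solution: 5x·e^y + 3y² = C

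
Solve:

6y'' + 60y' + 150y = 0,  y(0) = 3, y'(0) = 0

General solution: y = (C₁ + C₂x)e^(-5x)
Repeated root r = -5
Applying ICs: C₁ = 3, C₂ = 15
Particular solution: y = (3 + 15x)e^(-5x)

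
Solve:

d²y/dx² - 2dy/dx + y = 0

Characteristic equation: r² - 2r + 1 = 0
Factored: (r - 1)² = 0
Repeated root: r = 1
General solution: y = (C₁ + C₂x)e^x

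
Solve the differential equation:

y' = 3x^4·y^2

Separating variables and integrating:
-1/y = 3x^5/5 + C

General solution: y^-1 = (-3/5)x^5 + C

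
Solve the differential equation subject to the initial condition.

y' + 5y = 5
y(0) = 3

General solution: y = 1 + Ce^(-5x)
Applying y(0) = 3: C = 3 - 1 = 2
Particular solution: y = 1 + 2e^(-5x)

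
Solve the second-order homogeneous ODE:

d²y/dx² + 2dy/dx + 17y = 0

Characteristic equation: r² + 2r + 17 = 0
Roots: r = -1 ± 4i (complex conjugates)
General solution: y = e^(-x)(C₁cos(4x) + C₂sin(4x))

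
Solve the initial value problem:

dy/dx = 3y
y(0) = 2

General solution: y = Ce^(3x)
Applying IC y(0) = 2:
Particular solution: y = 2e^(3x)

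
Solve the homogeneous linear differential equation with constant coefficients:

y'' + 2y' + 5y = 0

Characteristic equation: r² + 2r + 5 = 0
Roots: r = -1 ± 2i (complex conjugates)
General solution: y = e^(-x)(C₁cos(2x) + C₂sin(2x))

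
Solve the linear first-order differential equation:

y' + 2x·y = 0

Using integrating factor method:

General solution: y = Ce^(-x^2)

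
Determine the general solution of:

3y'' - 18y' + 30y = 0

Characteristic equation: 3r² - 18r + 30 = 0
Divide by 3: r² - 6r + 10 = 0
Roots: r = 3 ± i (complex conjugates)
General solution: y = e^(3x)(C₁cos(x) + C₂sin(x))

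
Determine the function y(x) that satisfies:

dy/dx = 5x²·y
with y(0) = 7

General solution: y = Ce^(5x³/3)
Applying IC y(0) = 7:
Particular solution: y = 7e^(5x³/3)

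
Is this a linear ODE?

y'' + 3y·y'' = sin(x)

No. Nonlinear (y·y'' term)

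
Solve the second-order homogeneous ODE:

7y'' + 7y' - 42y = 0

Characteristic equation: 7r² + 7r - 42 = 0
Divide by 7: r² + r - 6 = 0
Roots: r = 2, -3 (distinct real)
General solution: y = C₁e^(2x) + C₂e^(-3x)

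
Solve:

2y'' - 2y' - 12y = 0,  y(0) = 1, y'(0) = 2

General solution: y = C₁e^(3x) + C₂e^(-2x)
Applying ICs: C₁ = 4/5, C₂ = 1/5
Particular solution: y = (4/5)e^(3x) + (1/5)e^(-2x)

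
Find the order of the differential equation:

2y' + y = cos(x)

The order is 1 (highest derivative is of order 1).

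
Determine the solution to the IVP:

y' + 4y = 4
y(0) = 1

General solution: y = 1 + Ce^(-4x)
Applying y(0) = 1: C = 1 - 1 = 0
Particular solution: y = 1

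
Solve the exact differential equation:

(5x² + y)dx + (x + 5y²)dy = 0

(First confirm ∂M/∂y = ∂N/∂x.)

Verify exactness: ∂M/∂y = ∂N/∂x ✓
Find F(x,y) such that ∂F/∂x = M, ∂F/∂y = N
Solution: 5x³/3 + xy + 5y³/3 = C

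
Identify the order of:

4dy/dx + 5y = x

The order is 1 (highest derivative is of order 1).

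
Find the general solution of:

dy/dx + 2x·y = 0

Using integrating factor method:

General solution: y = Ce^(-x^2)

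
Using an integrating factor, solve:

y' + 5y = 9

Using integrating factor method:

General solution: y = 9/5 + Ce^(-5x)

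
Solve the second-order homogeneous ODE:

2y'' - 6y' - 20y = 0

Characteristic equation: 2r² - 6r - 20 = 0
Divide by 2: r² - 3r - 10 = 0
Roots: r = 5, -2 (distinct real)
General solution: y = C₁e^(5x) + C₂e^(-2x)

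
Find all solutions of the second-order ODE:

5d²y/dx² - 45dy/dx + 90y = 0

Characteristic equation: 5r² - 45r + 90 = 0
Divide by 5: r² - 9r + 18 = 0
Roots: r = 3, 6 (distinct real)
General solution: y = C₁e^(3x) + C₂e^(6x)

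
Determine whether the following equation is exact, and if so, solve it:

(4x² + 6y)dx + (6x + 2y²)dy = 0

Verify exactness: ∂M/∂y = ∂N/∂x ✓
Find F(x,y) such that ∂F/∂x = M, ∂F/∂y = N
Solution: 4x³/3 + 6xy + 2y³/3 = C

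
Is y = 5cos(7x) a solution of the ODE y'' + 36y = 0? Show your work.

Verification:
y'' = -245cos(7x)
y'' + 36y ≠ 0 (frequency mismatch: got 49 instead of 36)

No, it is not a solution.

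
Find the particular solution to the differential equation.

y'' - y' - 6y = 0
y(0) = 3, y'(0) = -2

General solution: y = C₁e^(3x) + C₂e^(-2x)
Applying ICs: C₁ = 4/5, C₂ = 11/5
Particular solution: y = (4/5)e^(3x) + (11/5)e^(-2x)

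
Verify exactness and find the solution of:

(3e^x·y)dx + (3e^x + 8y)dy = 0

Verify exactness: ∂M/∂y = ∂N/∂x ✓
Find F(x,y) such that ∂F/∂x = M, ∂F/∂y = N
Solution: 3e^x·y + 4y² = C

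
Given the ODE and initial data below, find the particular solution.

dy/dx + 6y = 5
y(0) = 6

General solution: y = 5/6 + Ce^(-6x)
Applying y(0) = 6: C = 6 - 5/6 = 31/6
Particular solution: y = 5/6 + (31/6)e^(-6x)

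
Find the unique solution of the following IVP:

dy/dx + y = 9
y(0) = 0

General solution: y = 9 + Ce^(-x)
Applying y(0) = 0: C = 0 - 9 = -9
Particular solution: y = 9 - 9e^(-x)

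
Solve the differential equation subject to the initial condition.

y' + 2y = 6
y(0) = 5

General solution: y = 3 + Ce^(-2x)
Applying y(0) = 5: C = 5 - 3 = 2
Particular solution: y = 3 + 2e^(-2x)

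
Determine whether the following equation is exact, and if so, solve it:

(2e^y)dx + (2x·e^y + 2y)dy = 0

Verify exactness: ∂M/∂y = ∂N/∂x ✓
Find F(x,y) such that ∂F/∂x = M, ∂F/∂y = N
Solution: 2x·e^y + y² = C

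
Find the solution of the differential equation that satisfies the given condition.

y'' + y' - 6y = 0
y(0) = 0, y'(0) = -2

General solution: y = C₁e^(2x) + C₂e^(-3x)
Applying ICs: C₁ = -2/5, C₂ = 2/5
Particular solution: y = -(2/5)e^(2x) + (2/5)e^(-3x)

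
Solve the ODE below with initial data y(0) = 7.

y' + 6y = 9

General solution: y = 3/2 + Ce^(-6x)
Applying y(0) = 7: C = 7 - 3/2 = 11/2
Particular solution: y = 3/2 + (11/2)e^(-6x)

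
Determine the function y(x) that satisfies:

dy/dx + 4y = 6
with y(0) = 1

General solution: y = 3/2 + Ce^(-4x)
Applying y(0) = 1: C = 1 - 3/2 = -1/2
Particular solution: y = 3/2 - (1/2)e^(-4x)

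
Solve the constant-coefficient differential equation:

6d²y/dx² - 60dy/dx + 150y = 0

Characteristic equation: 6r² - 60r + 150 = 0
Divide by 6: r² - 10r + 25 = 0
Factored: (r - 5)² = 0
Repeated root: r = 5
General solution: y = (C₁ + C₂x)e^(5x)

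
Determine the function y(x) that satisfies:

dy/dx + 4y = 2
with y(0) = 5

General solution: y = 1/2 + Ce^(-4x)
Applying y(0) = 5: C = 5 - 1/2 = 9/2
Particular solution: y = 1/2 + (9/2)e^(-4x)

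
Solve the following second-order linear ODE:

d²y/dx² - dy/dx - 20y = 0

Characteristic equation: r² - r - 20 = 0
Roots: r = 5, -4 (distinct real)
General solution: y = C₁e^(5x) + C₂e^(-4x)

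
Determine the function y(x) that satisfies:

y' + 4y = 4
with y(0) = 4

General solution: y = 1 + Ce^(-4x)
Applying y(0) = 4: C = 4 - 1 = 3
Particular solution: y = 1 + 3e^(-4x)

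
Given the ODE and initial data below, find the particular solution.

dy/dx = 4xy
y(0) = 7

General solution: y = Ce^(2x²)
Applying IC y(0) = 7:
Particular solution: y = 7e^(2x²)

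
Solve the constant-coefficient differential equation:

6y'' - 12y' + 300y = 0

Characteristic equation: 6r² - 12r + 300 = 0
Divide by 6: r² - 2r + 50 = 0
Roots: r = 1 ± 7i (complex conjugates)
General solution: y = e^x(C₁cos(7x) + C₂sin(7x))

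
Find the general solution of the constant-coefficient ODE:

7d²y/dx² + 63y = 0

Characteristic equation: 7r² + 63 = 0
Divide by 7: r² + 9 = 0
Roots: r = ±3i (complex conjugates)
General solution: y = C₁cos(3x) + C₂sin(3x)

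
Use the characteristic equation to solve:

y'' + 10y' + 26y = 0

Characteristic equation: r² + 10r + 26 = 0
Roots: r = -5 ± i (complex conjugates)
General solution: y = e^(-5x)(C₁cos(x) + C₂sin(x))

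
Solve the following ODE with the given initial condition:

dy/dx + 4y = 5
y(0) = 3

General solution: y = 5/4 + Ce^(-4x)
Applying y(0) = 3: C = 3 - 5/4 = 7/4
Particular solution: y = 5/4 + (7/4)e^(-4x)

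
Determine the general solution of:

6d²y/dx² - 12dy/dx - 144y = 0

Characteristic equation: 6r² - 12r - 144 = 0
Divide by 6: r² - 2r - 24 = 0
Roots: r = 6, -4 (distinct real)
General solution: y = C₁e^(6x) + C₂e^(-4x)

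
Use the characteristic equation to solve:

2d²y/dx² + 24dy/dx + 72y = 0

Characteristic equation: 2r² + 24r + 72 = 0
Divide by 2: r² + 12r + 36 = 0
Factored: (r + 6)² = 0
Repeated root: r = -6
General solution: y = (C₁ + C₂x)e^(-6x)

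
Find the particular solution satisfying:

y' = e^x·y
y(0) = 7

General solution: y = Ce^(e^x)
Applying IC y(0) = 7:
Particular solution: y = 7e^(e^x - 1)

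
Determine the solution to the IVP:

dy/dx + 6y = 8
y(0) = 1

General solution: y = 4/3 + Ce^(-6x)
Applying y(0) = 1: C = 1 - 4/3 = -1/3
Particular solution: y = 4/3 - (1/3)e^(-6x)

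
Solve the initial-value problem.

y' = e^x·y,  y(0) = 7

General solution: y = Ce^(e^x)
Applying IC y(0) = 7:
Particular solution: y = 7e^(e^x - 1)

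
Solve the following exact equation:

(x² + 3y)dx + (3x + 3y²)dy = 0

Verify exactness: ∂M/∂y = ∂N/∂x ✓
Find F(x,y) such that ∂F/∂x = M, ∂F/∂y = N
Solution: x³/3 + 3xy + y³ = C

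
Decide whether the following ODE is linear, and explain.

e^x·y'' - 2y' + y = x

Linear (y and its derivatives appear to the first power only, no products of y terms)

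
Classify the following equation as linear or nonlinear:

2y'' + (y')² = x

Nonlinear ((y')² term)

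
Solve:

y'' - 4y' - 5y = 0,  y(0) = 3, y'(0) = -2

General solution: y = C₁e^(5x) + C₂e^(-x)
Applying ICs: C₁ = 1/6, C₂ = 17/6
Particular solution: y = (1/6)e^(5x) + (17/6)e^(-x)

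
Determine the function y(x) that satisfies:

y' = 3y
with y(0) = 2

General solution: y = Ce^(3x)
Applying IC y(0) = 2:
Particular solution: y = 2e^(3x)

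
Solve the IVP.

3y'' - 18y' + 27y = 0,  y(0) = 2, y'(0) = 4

General solution: y = (C₁ + C₂x)e^(3x)
Repeated root r = 3
Applying ICs: C₁ = 2, C₂ = -2
Particular solution: y = (2 - 2x)e^(3x)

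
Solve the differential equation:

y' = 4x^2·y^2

Separating variables and integrating:
-1/y = 4x^3/3 + C

General solution: y^-1 = (-4/3)x^3 + C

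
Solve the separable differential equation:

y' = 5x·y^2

Separating variables and integrating:
-1/y = 5x^2/2 + C

General solution: y^-1 = (-5/2)x^2 + C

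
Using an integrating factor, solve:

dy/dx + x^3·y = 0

Using integrating factor method:

General solution: y = Ce^(-x^4/4)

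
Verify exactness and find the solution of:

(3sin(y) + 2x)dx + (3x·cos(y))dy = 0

Verify exactness: ∂M/∂y = ∂N/∂x ✓
Find F(x,y) such that ∂F/∂x = M, ∂F/∂y = N
Solution: 3x·sin(y) + x² = C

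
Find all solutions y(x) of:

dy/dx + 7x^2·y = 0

Using integrating factor method:

General solution: y = Ce^(-7x^3/3)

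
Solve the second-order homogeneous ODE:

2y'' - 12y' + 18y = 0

Characteristic equation: 2r² - 12r + 18 = 0
Divide by 2: r² - 6r + 9 = 0
Factored: (r - 3)² = 0
Repeated root: r = 3
General solution: y = (C₁ + C₂x)e^(3x)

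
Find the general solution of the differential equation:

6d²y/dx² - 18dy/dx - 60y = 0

Characteristic equation: 6r² - 18r - 60 = 0
Divide by 6: r² - 3r - 10 = 0
Roots: r = 5, -2 (distinct real)
General solution: y = C₁e^(5x) + C₂e^(-2x)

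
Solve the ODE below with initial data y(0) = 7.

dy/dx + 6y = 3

General solution: y = 1/2 + Ce^(-6x)
Applying y(0) = 7: C = 7 - 1/2 = 13/2
Particular solution: y = 1/2 + (13/2)e^(-6x)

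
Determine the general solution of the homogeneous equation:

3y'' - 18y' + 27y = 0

Characteristic equation: 3r² - 18r + 27 = 0
Divide by 3: r² - 6r + 9 = 0
Factored: (r - 3)² = 0
Repeated root: r = 3
General solution: y = (C₁ + C₂x)e^(3x)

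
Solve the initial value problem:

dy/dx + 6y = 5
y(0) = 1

General solution: y = 5/6 + Ce^(-6x)
Applying y(0) = 1: C = 1 - 5/6 = 1/6
Particular solution: y = 5/6 + (1/6)e^(-6x)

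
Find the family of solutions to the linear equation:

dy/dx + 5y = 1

Using integrating factor method:

General solution: y = 1/5 + Ce^(-5x)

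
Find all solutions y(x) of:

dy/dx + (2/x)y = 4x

Using integrating factor method:

General solution: y = x^2 + Cx^(-2)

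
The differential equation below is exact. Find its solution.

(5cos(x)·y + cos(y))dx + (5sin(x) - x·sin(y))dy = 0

Verify exactness: ∂M/∂y = ∂N/∂x ✓
Find F(x,y) such that ∂F/∂x = M, ∂F/∂y = N
Solution: 5sin(x)·y + x·cos(y) = C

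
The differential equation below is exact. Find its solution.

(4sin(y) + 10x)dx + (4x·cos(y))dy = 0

Verify exactness: ∂M/∂y = ∂N/∂x ✓
Find F(x,y) such that ∂F/∂x = M, ∂F/∂y = N
Solution: 4x·sin(y) + 5x² = C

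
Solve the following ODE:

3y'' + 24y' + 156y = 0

Characteristic equation: 3r² + 24r + 156 = 0
Divide by 3: r² + 8r + 52 = 0
Roots: r = -4 ± 6i (complex conjugates)
General solution: y = e^(-4x)(C₁cos(6x) + C₂sin(6x))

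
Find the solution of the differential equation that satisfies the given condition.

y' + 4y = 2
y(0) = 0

General solution: y = 1/2 + Ce^(-4x)
Applying y(0) = 0: C = 0 - 1/2 = -1/2
Particular solution: y = 1/2 - (1/2)e^(-4x)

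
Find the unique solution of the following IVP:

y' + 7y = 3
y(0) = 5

General solution: y = 3/7 + Ce^(-7x)
Applying y(0) = 5: C = 5 - 3/7 = 32/7
Particular solution: y = 3/7 + (32/7)e^(-7x)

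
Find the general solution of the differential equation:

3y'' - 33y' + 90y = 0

Characteristic equation: 3r² - 33r + 90 = 0
Divide by 3: r² - 11r + 30 = 0
Roots: r = 6, 5 (distinct real)
General solution: y = C₁e^(6x) + C₂e^(5x)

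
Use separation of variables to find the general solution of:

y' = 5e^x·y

Separating variables and integrating:
ln|y| = 5e^x + C

General solution: y = Ce^(5e^x)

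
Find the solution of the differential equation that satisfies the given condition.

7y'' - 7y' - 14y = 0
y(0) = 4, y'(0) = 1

General solution: y = C₁e^(2x) + C₂e^(-x)
Applying ICs: C₁ = 5/3, C₂ = 7/3
Particular solution: y = (5/3)e^(2x) + (7/3)e^(-x)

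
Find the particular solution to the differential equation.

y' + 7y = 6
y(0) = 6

General solution: y = 6/7 + Ce^(-7x)
Applying y(0) = 6: C = 6 - 6/7 = 36/7
Particular solution: y = 6/7 + (36/7)e^(-7x)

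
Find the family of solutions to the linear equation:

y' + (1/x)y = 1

Using integrating factor method:

General solution: y = (1/2)x + C/x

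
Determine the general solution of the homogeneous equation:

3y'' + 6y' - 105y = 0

Characteristic equation: 3r² + 6r - 105 = 0
Divide by 3: r² + 2r - 35 = 0
Roots: r = 5, -7 (distinct real)
General solution: y = C₁e^(5x) + C₂e^(-7x)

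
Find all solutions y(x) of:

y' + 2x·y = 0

Using integrating factor method:

General solution: y = Ce^(-x^2)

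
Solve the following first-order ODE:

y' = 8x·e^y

Separating variables and integrating:
-e^(-y) = 4x² + C

General solution: y = -ln(C - 4x²)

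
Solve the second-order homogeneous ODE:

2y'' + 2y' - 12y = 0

Characteristic equation: 2r² + 2r - 12 = 0
Divide by 2: r² + r - 6 = 0
Roots: r = 2, -3 (distinct real)
General solution: y = C₁e^(2x) + C₂e^(-3x)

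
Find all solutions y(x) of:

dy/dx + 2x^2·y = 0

Using integrating factor method:

General solution: y = Ce^(-2x^3/3)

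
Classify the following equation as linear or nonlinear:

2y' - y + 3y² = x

Nonlinear (y² term)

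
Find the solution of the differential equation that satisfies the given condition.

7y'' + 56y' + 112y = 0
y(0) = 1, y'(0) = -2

General solution: y = (C₁ + C₂x)e^(-4x)
Repeated root r = -4
Applying ICs: C₁ = 1, C₂ = 2
Particular solution: y = (1 + 2x)e^(-4x)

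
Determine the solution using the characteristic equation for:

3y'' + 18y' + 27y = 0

Characteristic equation: 3r² + 18r + 27 = 0
Divide by 3: r² + 6r + 9 = 0
Factored: (r + 3)² = 0
Repeated root: r = -3
General solution: y = (C₁ + C₂x)e^(-3x)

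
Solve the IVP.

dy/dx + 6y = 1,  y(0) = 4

General solution: y = 1/6 + Ce^(-6x)
Applying y(0) = 4: C = 4 - 1/6 = 23/6
Particular solution: y = 1/6 + (23/6)e^(-6x)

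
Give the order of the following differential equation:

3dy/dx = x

The order is 1 (highest derivative is of order 1).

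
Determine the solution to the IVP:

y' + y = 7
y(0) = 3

General solution: y = 7 + Ce^(-x)
Applying y(0) = 3: C = 3 - 7 = -4
Particular solution: y = 7 - 4e^(-x)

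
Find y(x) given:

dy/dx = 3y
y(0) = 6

General solution: y = Ce^(3x)
Applying IC y(0) = 6:
Particular solution: y = 6e^(3x)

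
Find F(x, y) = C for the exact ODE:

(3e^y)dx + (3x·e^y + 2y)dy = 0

Verify exactness: ∂M/∂y = ∂N/∂x ✓
Find F(x,y) such that ∂F/∂x = M, ∂F/∂y = N
Solution: 3x·e^y + y² = C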